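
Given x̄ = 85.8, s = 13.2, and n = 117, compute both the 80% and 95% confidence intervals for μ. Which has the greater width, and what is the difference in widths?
95% CI is wider by 1.68

df = 116
80% CI: t* = 1.289, (84.23, 87.37), width = 2 · t* · s/√n = 3.15
95% CI: t* = 1.981, (83.38, 88.22), width = 2 · t* · s/√n = 4.83

The 95% CI is wider by 4.83 - 3.15 = 1.68.
Higher confidence requires a wider interval.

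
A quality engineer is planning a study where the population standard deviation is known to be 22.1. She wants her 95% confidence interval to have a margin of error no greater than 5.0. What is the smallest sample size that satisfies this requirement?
n ≥ 76

For margin E ≤ 5.0:
n ≥ (z* · σ / E)²
n ≥ (1.960 · 22.1 / 5.0)²
n ≥ 75.05

Minimum n = 76 (rounding up)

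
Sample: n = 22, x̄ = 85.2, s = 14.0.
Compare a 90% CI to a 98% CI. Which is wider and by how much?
98% CI is wider by 4.76

df = 21
90% CI: t* = 1.721, (80.06, 90.34), width = 2 · t* · s/√n = 10.27
98% CI: t* = 2.518, (77.68, 92.72), width = 2 · t* · s/√n = 15.03

The 98% CI is wider by 15.03 - 10.27 = 4.76.
Higher confidence requires a wider interval.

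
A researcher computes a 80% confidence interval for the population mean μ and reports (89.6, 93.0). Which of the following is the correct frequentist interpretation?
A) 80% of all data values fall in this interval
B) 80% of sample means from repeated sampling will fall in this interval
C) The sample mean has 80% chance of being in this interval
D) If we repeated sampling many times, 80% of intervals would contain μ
D

A) Wrong — a CI is about the parameter μ, not individual data values.
B) Wrong — coverage applies to intervals containing μ, not to future x̄ values.
C) Wrong — x̄ is observed and sits in the interval by construction.
D) Correct — this is the frequentist long-run coverage interpretation.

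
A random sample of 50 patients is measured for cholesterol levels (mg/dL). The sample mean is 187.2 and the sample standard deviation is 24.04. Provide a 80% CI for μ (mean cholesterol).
(182.78, 191.62)

t-interval (σ unknown):
df = n - 1 = 49
t* = 1.299 for 80% confidence

Margin of error = t* · s/√n = 1.299 · 24.04/√50 = 4.42

CI: (182.78, 191.62)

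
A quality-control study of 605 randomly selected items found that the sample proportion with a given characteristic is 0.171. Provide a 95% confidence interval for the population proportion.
(0.141, 0.201)

Proportion CI:
SE = √(p̂(1-p̂)/n) = √(0.171 · 0.829 / 605) = 0.01531

z* = 1.960
Margin = z* · SE = 1.960 · 0.01531 = 0.0300

CI: 0.171 ± 0.0300 = (0.141, 0.201)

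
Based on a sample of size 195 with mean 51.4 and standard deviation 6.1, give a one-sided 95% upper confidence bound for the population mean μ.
μ ≤ 52.12

Upper bound (one-sided):
t* = 1.653 (one-sided for 95%)
Upper bound = x̄ + t* · s/√n = 51.4 + 1.653 · 6.1/√195 = 52.12

We are 95% confident that μ ≤ 52.12.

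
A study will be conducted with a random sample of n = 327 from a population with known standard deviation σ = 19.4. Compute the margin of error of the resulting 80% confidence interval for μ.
Margin of error = 1.38

Margin of error = z* · σ/√n
= 1.282 · 19.4/√327
= 1.282 · 19.4/18.0831
= 1.38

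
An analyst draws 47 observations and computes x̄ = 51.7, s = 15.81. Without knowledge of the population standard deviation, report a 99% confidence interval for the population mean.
(45.50, 57.90)

t-interval (σ unknown):
df = n - 1 = 46
t* = 2.687 for 99% confidence

Margin of error = t* · s/√n = 2.687 · 15.81/√47 = 6.20

CI: (45.50, 57.90)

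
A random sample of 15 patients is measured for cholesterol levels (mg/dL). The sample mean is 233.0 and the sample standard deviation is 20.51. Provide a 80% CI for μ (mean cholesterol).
(225.88, 240.12)

t-interval (σ unknown):
df = n - 1 = 14
t* = 1.345 for 80% confidence

Margin of error = t* · s/√n = 1.345 · 20.51/√15 = 7.12

CI: (225.88, 240.12)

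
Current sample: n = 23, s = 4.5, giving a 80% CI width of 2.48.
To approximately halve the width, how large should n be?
n ≈ 92

CI width ∝ 1/√n
To reduce width by factor 2, need √n to grow by 2 → need 2² = 4 times as many samples.

Current: n = 23, width = 2.48
New: n = 92, width ≈ 1.21

Width reduced by factor of 2.48/1.21 = 2.05.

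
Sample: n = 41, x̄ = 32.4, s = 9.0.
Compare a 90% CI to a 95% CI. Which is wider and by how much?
95% CI is wider by 0.95

df = 40
90% CI: t* = 1.684, (30.03, 34.77), width = 2 · t* · s/√n = 4.73
95% CI: t* = 2.021, (29.56, 35.24), width = 2 · t* · s/√n = 5.68

The 95% CI is wider by 5.68 - 4.73 = 0.95.
Higher confidence requires a wider interval.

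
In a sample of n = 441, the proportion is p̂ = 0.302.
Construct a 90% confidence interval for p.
(0.266, 0.338)

Proportion CI:
SE = √(p̂(1-p̂)/n) = √(0.302 · 0.698 / 441) = 0.02186

z* = 1.645
Margin = z* · SE = 1.645 · 0.02186 = 0.0360

CI: 0.302 ± 0.0360 = (0.266, 0.338)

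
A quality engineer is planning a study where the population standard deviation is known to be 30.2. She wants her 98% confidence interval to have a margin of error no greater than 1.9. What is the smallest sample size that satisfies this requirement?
n ≥ 1367

For margin E ≤ 1.9:
n ≥ (z* · σ / E)²
n ≥ (2.326 · 30.2 / 1.9)²
n ≥ 1366.87

Minimum n = 1367 (rounding up)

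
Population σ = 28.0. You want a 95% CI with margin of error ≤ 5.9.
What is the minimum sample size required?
n ≥ 87

For margin E ≤ 5.9:
n ≥ (z* · σ / E)²
n ≥ (1.960 · 28.0 / 5.9)²
n ≥ 86.52

Minimum n = 87 (rounding up)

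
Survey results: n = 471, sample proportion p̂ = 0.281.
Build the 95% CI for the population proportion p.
(0.240, 0.322)

Proportion CI:
SE = √(p̂(1-p̂)/n) = √(0.281 · 0.719 / 471) = 0.02071

z* = 1.960
Margin = z* · SE = 1.960 · 0.02071 = 0.0406

CI: 0.281 ± 0.0406 = (0.240, 0.322)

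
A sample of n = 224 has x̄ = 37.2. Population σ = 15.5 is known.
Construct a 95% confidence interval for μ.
(35.17, 39.23)

z-interval (σ known):
z* = 1.960 for 95% confidence

Margin of error = z* · σ/√n = 1.960 · 15.5/√224 = 2.03

CI: (37.2 - 2.03, 37.2 + 2.03) = (35.17, 39.23)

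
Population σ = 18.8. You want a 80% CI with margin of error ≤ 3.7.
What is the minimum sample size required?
n ≥ 43

For margin E ≤ 3.7:
n ≥ (z* · σ / E)²
n ≥ (1.282 · 18.8 / 3.7)²
n ≥ 42.43

Minimum n = 43 (rounding up)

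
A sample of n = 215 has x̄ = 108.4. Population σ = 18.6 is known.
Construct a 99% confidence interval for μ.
(105.13, 111.67)

z-interval (σ known):
z* = 2.576 for 99% confidence

Margin of error = z* · σ/√n = 2.576 · 18.6/√215 = 3.27

CI: (108.4 - 3.27, 108.4 + 3.27) = (105.13, 111.67)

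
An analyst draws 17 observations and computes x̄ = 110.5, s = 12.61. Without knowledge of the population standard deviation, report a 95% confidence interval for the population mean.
(104.02, 116.98)

t-interval (σ unknown):
df = n - 1 = 16
t* = 2.120 for 95% confidence

Margin of error = t* · s/√n = 2.120 · 12.61/√17 = 6.48

CI: (104.02, 116.98)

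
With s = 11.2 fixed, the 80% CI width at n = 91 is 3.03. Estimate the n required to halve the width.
n ≈ 364

CI width ∝ 1/√n
To reduce width by factor 2, need √n to grow by 2 → need 2² = 4 times as many samples.

Current: n = 91, width = 3.03
New: n = 364, width ≈ 1.51

Width reduced by factor of 3.03/1.51 = 2.01.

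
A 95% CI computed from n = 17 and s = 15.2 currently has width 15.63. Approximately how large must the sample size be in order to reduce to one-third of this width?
n ≈ 153

CI width ∝ 1/√n
To reduce width by factor 3, need √n to grow by 3 → need 3² = 9 times as many samples.

Current: n = 17, width = 15.63
New: n = 153, width ≈ 4.86

Width reduced by factor of 15.63/4.86 = 3.22.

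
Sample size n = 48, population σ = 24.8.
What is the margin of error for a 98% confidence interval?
Margin of error = 8.33

Margin of error = z* · σ/√n
= 2.326 · 24.8/√48
= 2.326 · 24.8/6.9282
= 8.33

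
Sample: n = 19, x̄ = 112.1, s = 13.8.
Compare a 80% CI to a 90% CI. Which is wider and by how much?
90% CI is wider by 2.56

df = 18
80% CI: t* = 1.330, (107.89, 116.31), width = 2 · t* · s/√n = 8.42
90% CI: t* = 1.734, (106.61, 117.59), width = 2 · t* · s/√n = 10.98

The 90% CI is wider by 10.98 - 8.42 = 2.56.
Higher confidence requires a wider interval.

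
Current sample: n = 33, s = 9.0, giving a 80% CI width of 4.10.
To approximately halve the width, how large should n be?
n ≈ 132

CI width ∝ 1/√n
To reduce width by factor 2, need √n to grow by 2 → need 2² = 4 times as many samples.

Current: n = 33, width = 4.10
New: n = 132, width ≈ 2.02

Width reduced by factor of 4.10/2.02 = 2.03.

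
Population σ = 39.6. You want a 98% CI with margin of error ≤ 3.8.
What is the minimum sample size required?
n ≥ 588

For margin E ≤ 3.8:
n ≥ (z* · σ / E)²
n ≥ (2.326 · 39.6 / 3.8)²
n ≥ 587.55

Minimum n = 588 (rounding up)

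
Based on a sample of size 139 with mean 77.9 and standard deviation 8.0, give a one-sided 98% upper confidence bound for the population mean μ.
μ ≤ 79.31

Upper bound (one-sided):
t* = 2.073 (one-sided for 98%)
Upper bound = x̄ + t* · s/√n = 77.9 + 2.073 · 8.0/√139 = 79.31

We are 98% confident that μ ≤ 79.31.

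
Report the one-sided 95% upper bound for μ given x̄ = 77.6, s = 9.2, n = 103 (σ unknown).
μ ≤ 79.10

Upper bound (one-sided):
t* = 1.660 (one-sided for 95%)
Upper bound = x̄ + t* · s/√n = 77.6 + 1.660 · 9.2/√103 = 79.10

We are 95% confident that μ ≤ 79.10.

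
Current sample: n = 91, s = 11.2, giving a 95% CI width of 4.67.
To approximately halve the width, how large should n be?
n ≈ 364

CI width ∝ 1/√n
To reduce width by factor 2, need √n to grow by 2 → need 2² = 4 times as many samples.

Current: n = 91, width = 4.67
New: n = 364, width ≈ 2.31

Width reduced by factor of 4.67/2.31 = 2.02.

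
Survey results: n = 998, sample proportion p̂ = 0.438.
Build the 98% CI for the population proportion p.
(0.401, 0.475)

Proportion CI:
SE = √(p̂(1-p̂)/n) = √(0.438 · 0.562 / 998) = 0.01571

z* = 2.326
Margin = z* · SE = 2.326 · 0.01571 = 0.0365

CI: 0.438 ± 0.0365 = (0.401, 0.475)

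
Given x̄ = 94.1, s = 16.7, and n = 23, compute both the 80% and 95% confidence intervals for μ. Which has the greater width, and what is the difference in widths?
95% CI is wider by 5.24

df = 22
80% CI: t* = 1.321, (89.50, 98.70), width = 2 · t* · s/√n = 9.20
95% CI: t* = 2.074, (86.88, 101.32), width = 2 · t* · s/√n = 14.44

The 95% CI is wider by 14.44 - 9.20 = 5.24.
Higher confidence requires a wider interval.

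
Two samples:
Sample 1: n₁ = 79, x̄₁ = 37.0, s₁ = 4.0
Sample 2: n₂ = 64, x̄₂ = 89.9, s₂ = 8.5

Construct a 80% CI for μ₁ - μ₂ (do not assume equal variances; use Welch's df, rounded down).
(-54.39, -51.41)

Difference: x̄₁ - x̄₂ = -52.90
SE = √(s₁²/n₁ + s₂²/n₂) = √(4.0²/79 + 8.5²/64) = 1.1539
df = 85.41 → 85 (Welch–Satterthwaite, rounded down)
t* = 1.292

CI: -52.90 ± 1.292 · 1.1539 = -52.90 ± 1.49 = (-54.39, -51.41)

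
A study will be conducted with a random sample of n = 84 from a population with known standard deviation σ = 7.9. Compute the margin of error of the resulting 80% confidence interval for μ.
Margin of error = 1.11

Margin of error = z* · σ/√n
= 1.282 · 7.9/√84
= 1.282 · 7.9/9.1652
= 1.11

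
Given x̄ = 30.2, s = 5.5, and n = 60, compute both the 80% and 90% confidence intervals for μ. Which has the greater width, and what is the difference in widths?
90% CI is wider by 0.53

df = 59
80% CI: t* = 1.296, (29.28, 31.12), width = 2 · t* · s/√n = 1.84
90% CI: t* = 1.671, (29.01, 31.39), width = 2 · t* · s/√n = 2.37

The 90% CI is wider by 2.37 - 1.84 = 0.53.
Higher confidence requires a wider interval.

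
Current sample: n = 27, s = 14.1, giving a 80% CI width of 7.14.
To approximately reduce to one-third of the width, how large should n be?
n ≈ 243

CI width ∝ 1/√n
To reduce width by factor 3, need √n to grow by 3 → need 3² = 9 times as many samples.

Current: n = 27, width = 7.14
New: n = 243, width ≈ 2.32

Width reduced by factor of 7.14/2.32 = 3.08.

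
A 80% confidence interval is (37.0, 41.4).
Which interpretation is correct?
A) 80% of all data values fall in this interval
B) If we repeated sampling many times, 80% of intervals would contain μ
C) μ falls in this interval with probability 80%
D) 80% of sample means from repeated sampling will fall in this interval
B

A) Wrong — a CI is about the parameter μ, not individual data values.
B) Correct — this is the frequentist long-run coverage interpretation.
C) Wrong — μ is fixed; the randomness lives in the interval, not in μ.
D) Wrong — coverage applies to intervals containing μ, not to future x̄ values.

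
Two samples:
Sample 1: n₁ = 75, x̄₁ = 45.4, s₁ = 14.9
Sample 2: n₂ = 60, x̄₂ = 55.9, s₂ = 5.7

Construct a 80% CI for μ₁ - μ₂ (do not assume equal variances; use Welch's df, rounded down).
(-12.91, -8.09)

Difference: x̄₁ - x̄₂ = -10.50
SE = √(s₁²/n₁ + s₂²/n₂) = √(14.9²/75 + 5.7²/60) = 1.8713
df = 99.38 → 99 (Welch–Satterthwaite, rounded down)
t* = 1.290

CI: -10.50 ± 1.290 · 1.8713 = -10.50 ± 2.41 = (-12.91, -8.09)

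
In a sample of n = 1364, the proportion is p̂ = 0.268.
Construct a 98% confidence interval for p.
(0.240, 0.296)

Proportion CI:
SE = √(p̂(1-p̂)/n) = √(0.268 · 0.732 / 1364) = 0.01199

z* = 2.326
Margin = z* · SE = 2.326 · 0.01199 = 0.0279

CI: 0.268 ± 0.0279 = (0.240, 0.296)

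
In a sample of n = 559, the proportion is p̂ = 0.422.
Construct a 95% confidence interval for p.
(0.381, 0.463)

Proportion CI:
SE = √(p̂(1-p̂)/n) = √(0.422 · 0.578 / 559) = 0.02089

z* = 1.960
Margin = z* · SE = 1.960 · 0.02089 = 0.0409

CI: 0.422 ± 0.0409 = (0.381, 0.463)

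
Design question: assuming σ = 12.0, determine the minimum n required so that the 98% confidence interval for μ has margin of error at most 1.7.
n ≥ 270

For margin E ≤ 1.7:
n ≥ (z* · σ / E)²
n ≥ (2.326 · 12.0 / 1.7)²
n ≥ 269.58

Minimum n = 270 (rounding up)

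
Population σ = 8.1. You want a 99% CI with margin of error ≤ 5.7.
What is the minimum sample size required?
n ≥ 14

For margin E ≤ 5.7:
n ≥ (z* · σ / E)²
n ≥ (2.576 · 8.1 / 5.7)²
n ≥ 13.40

Minimum n = 14 (rounding up)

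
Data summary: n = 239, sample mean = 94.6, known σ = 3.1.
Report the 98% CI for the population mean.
(94.13, 95.07)

z-interval (σ known):
z* = 2.326 for 98% confidence

Margin of error = z* · σ/√n = 2.326 · 3.1/√239 = 0.47

CI: (94.6 - 0.47, 94.6 + 0.47) = (94.13, 95.07)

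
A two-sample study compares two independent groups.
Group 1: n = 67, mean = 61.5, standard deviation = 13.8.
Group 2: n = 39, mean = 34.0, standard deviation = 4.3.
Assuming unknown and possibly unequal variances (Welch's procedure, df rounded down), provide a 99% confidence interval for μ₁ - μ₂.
(22.70, 32.30)

Difference: x̄₁ - x̄₂ = 27.50
SE = √(s₁²/n₁ + s₂²/n₂) = √(13.8²/67 + 4.3²/39) = 1.8211
df = 85.71 → 85 (Welch–Satterthwaite, rounded down)
t* = 2.635

CI: 27.50 ± 2.635 · 1.8211 = 27.50 ± 4.80 = (22.70, 32.30)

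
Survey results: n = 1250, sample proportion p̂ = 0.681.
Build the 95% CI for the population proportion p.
(0.655, 0.707)

Proportion CI:
SE = √(p̂(1-p̂)/n) = √(0.681 · 0.319 / 1250) = 0.01318

z* = 1.960
Margin = z* · SE = 1.960 · 0.01318 = 0.0258

CI: 0.681 ± 0.0258 = (0.655, 0.707)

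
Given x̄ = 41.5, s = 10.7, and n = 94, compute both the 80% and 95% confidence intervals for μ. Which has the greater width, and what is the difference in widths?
95% CI is wider by 1.53

df = 93
80% CI: t* = 1.291, (40.08, 42.92), width = 2 · t* · s/√n = 2.85
95% CI: t* = 1.986, (39.31, 43.69), width = 2 · t* · s/√n = 4.38

The 95% CI is wider by 4.38 - 2.85 = 1.53.
Higher confidence requires a wider interval.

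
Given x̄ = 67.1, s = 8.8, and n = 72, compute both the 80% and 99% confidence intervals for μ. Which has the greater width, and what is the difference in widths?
99% CI is wider by 2.81

df = 71
80% CI: t* = 1.294, (65.76, 68.44), width = 2 · t* · s/√n = 2.68
99% CI: t* = 2.647, (64.35, 69.85), width = 2 · t* · s/√n = 5.49

The 99% CI is wider by 5.49 - 2.68 = 2.81.
Higher confidence requires a wider interval.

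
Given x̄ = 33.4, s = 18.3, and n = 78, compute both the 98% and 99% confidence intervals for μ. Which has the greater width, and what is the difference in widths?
99% CI is wider by 1.09

df = 77
98% CI: t* = 2.376, (28.48, 38.32), width = 2 · t* · s/√n = 9.85
99% CI: t* = 2.641, (27.93, 38.87), width = 2 · t* · s/√n = 10.94

The 99% CI is wider by 10.94 - 9.85 = 1.09.
Higher confidence requires a wider interval.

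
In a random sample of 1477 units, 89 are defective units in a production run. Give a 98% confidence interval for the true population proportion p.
(0.046, 0.075)

Proportion CI:
p̂ = 89/1477 = 0.06026
SE = √(p̂(1-p̂)/n) = √(0.06026 · 0.93974 / 1477) = 0.00619

z* = 2.326
Margin = z* · SE = 2.326 · 0.00619 = 0.0144

CI: 0.06026 ± 0.0144 = (0.046, 0.075)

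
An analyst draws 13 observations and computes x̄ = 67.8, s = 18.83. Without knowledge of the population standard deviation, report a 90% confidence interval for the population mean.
(58.49, 77.11)

t-interval (σ unknown):
df = n - 1 = 12
t* = 1.782 for 90% confidence

Margin of error = t* · s/√n = 1.782 · 18.83/√13 = 9.31

CI: (58.49, 77.11)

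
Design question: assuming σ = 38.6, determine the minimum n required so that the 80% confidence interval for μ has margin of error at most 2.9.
n ≥ 292

For margin E ≤ 2.9:
n ≥ (z* · σ / E)²
n ≥ (1.282 · 38.6 / 2.9)²
n ≥ 291.18

Minimum n = 292 (rounding up)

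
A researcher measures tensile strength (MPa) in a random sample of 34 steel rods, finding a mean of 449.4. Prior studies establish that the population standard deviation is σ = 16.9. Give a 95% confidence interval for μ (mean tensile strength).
(443.72, 455.08)

z-interval (σ known):
z* = 1.960 for 95% confidence

Margin of error = z* · σ/√n = 1.960 · 16.9/√34 = 5.68

CI: (449.4 - 5.68, 449.4 + 5.68) = (443.72, 455.08)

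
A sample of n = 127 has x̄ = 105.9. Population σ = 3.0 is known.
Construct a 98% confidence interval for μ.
(105.28, 106.52)

z-interval (σ known):
z* = 2.326 for 98% confidence

Margin of error = z* · σ/√n = 2.326 · 3.0/√127 = 0.62

CI: (105.9 - 0.62, 105.9 + 0.62) = (105.28, 106.52)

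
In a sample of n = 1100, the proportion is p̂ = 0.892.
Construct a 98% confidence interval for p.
(0.870, 0.914)

Proportion CI:
SE = √(p̂(1-p̂)/n) = √(0.892 · 0.108 / 1100) = 0.00936

z* = 2.326
Margin = z* · SE = 2.326 · 0.00936 = 0.0218

CI: 0.892 ± 0.0218 = (0.870, 0.914)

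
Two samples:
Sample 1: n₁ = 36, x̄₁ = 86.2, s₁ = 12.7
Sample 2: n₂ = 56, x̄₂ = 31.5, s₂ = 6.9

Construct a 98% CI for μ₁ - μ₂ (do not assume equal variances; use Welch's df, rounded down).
(49.14, 60.26)

Difference: x̄₁ - x̄₂ = 54.70
SE = √(s₁²/n₁ + s₂²/n₂) = √(12.7²/36 + 6.9²/56) = 2.3088
df = 48.43 → 48 (Welch–Satterthwaite, rounded down)
t* = 2.407

CI: 54.70 ± 2.407 · 2.3088 = 54.70 ± 5.56 = (49.14, 60.26)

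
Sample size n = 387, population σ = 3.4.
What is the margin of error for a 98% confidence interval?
Margin of error = 0.40

Margin of error = z* · σ/√n
= 2.326 · 3.4/√387
= 2.326 · 3.4/19.6723
= 0.40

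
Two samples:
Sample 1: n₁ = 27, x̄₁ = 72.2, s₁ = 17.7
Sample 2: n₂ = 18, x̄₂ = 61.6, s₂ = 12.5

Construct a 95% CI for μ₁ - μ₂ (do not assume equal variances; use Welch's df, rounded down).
(1.51, 19.69)

Difference: x̄₁ - x̄₂ = 10.60
SE = √(s₁²/n₁ + s₂²/n₂) = √(17.7²/27 + 12.5²/18) = 4.5038
df = 42.81 → 42 (Welch–Satterthwaite, rounded down)
t* = 2.018

CI: 10.60 ± 2.018 · 4.5038 = 10.60 ± 9.09 = (1.51, 19.69)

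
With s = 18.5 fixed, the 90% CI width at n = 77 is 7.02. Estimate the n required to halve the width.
n ≈ 308

CI width ∝ 1/√n
To reduce width by factor 2, need √n to grow by 2 → need 2² = 4 times as many samples.

Current: n = 77, width = 7.02
New: n = 308, width ≈ 3.48

Width reduced by factor of 7.02/3.48 = 2.02.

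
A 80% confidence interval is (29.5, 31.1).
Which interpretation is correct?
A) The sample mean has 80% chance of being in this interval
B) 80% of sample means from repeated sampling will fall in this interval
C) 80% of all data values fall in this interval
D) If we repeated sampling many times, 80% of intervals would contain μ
D

A) Wrong — x̄ is observed and sits in the interval by construction.
B) Wrong — coverage applies to intervals containing μ, not to future x̄ values.
C) Wrong — a CI is about the parameter μ, not individual data values.
D) Correct — this is the frequentist long-run coverage interpretation.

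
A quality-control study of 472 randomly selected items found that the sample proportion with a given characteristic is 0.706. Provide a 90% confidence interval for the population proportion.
(0.672, 0.740)

Proportion CI:
SE = √(p̂(1-p̂)/n) = √(0.706 · 0.294 / 472) = 0.02097

z* = 1.645
Margin = z* · SE = 1.645 · 0.02097 = 0.0345

CI: 0.706 ± 0.0345 = (0.672, 0.740)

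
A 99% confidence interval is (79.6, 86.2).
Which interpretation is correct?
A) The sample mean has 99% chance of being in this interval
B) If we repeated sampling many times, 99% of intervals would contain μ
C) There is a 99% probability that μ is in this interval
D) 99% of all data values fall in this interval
B

A) Wrong — x̄ is observed and sits in the interval by construction.
B) Correct — this is the frequentist long-run coverage interpretation.
C) Wrong — μ is fixed; the randomness lives in the interval, not in μ.
D) Wrong — a CI is about the parameter μ, not individual data values.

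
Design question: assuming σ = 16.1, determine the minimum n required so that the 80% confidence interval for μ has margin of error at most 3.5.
n ≥ 35

For margin E ≤ 3.5:
n ≥ (z* · σ / E)²
n ≥ (1.282 · 16.1 / 3.5)²
n ≥ 34.78

Minimum n = 35 (rounding up)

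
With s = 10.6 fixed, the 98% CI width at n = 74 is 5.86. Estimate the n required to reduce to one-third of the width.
n ≈ 666

CI width ∝ 1/√n
To reduce width by factor 3, need √n to grow by 3 → need 3² = 9 times as many samples.

Current: n = 74, width = 5.86
New: n = 666, width ≈ 1.92

Width reduced by factor of 5.86/1.92 = 3.05.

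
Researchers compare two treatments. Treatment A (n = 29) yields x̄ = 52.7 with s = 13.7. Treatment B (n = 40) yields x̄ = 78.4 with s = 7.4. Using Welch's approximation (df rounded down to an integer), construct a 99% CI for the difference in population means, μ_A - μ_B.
(-33.28, -18.12)

Difference: x̄₁ - x̄₂ = -25.70
SE = √(s₁²/n₁ + s₂²/n₂) = √(13.7²/29 + 7.4²/40) = 2.8002
df = 39.82 → 39 (Welch–Satterthwaite, rounded down)
t* = 2.708

CI: -25.70 ± 2.708 · 2.8002 = -25.70 ± 7.58 = (-33.28, -18.12)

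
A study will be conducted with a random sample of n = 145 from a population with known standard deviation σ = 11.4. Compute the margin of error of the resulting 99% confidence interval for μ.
Margin of error = 2.44

Margin of error = z* · σ/√n
= 2.576 · 11.4/√145
= 2.576 · 11.4/12.0416
= 2.44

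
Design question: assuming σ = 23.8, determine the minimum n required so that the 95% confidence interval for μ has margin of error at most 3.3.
n ≥ 200

For margin E ≤ 3.3:
n ≥ (z* · σ / E)²
n ≥ (1.960 · 23.8 / 3.3)²
n ≥ 199.82

Minimum n = 200 (rounding up)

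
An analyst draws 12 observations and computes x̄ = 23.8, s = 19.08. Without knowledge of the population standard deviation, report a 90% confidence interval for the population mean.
(13.91, 33.69)

t-interval (σ unknown):
df = n - 1 = 11
t* = 1.796 for 90% confidence

Margin of error = t* · s/√n = 1.796 · 19.08/√12 = 9.89

CI: (13.91, 33.69)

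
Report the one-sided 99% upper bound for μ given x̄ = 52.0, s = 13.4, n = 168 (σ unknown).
μ ≤ 54.43

Upper bound (one-sided):
t* = 2.349 (one-sided for 99%)
Upper bound = x̄ + t* · s/√n = 52.0 + 2.349 · 13.4/√168 = 54.43

We are 99% confident that μ ≤ 54.43.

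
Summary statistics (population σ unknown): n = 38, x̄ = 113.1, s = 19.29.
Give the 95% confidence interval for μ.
(106.76, 119.44)

t-interval (σ unknown):
df = n - 1 = 37
t* = 2.026 for 95% confidence

Margin of error = t* · s/√n = 2.026 · 19.29/√38 = 6.34

CI: (106.76, 119.44)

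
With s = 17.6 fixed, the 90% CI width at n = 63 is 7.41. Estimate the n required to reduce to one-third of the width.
n ≈ 567

CI width ∝ 1/√n
To reduce width by factor 3, need √n to grow by 3 → need 3² = 9 times as many samples.

Current: n = 63, width = 7.41
New: n = 567, width ≈ 2.44

Width reduced by factor of 7.41/2.44 = 3.04.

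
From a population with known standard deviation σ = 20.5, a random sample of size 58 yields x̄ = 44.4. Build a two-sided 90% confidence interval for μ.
(39.97, 48.83)

z-interval (σ known):
z* = 1.645 for 90% confidence

Margin of error = z* · σ/√n = 1.645 · 20.5/√58 = 4.43

CI: (44.4 - 4.43, 44.4 + 4.43) = (39.97, 48.83)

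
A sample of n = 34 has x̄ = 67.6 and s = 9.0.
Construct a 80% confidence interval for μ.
(65.58, 69.62)

t-interval (σ unknown):
df = n - 1 = 33
t* = 1.308 for 80% confidence

Margin of error = t* · s/√n = 1.308 · 9.0/√34 = 2.02

CI: (65.58, 69.62)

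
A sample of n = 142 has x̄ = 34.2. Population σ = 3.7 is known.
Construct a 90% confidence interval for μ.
(33.69, 34.71)

z-interval (σ known):
z* = 1.645 for 90% confidence

Margin of error = z* · σ/√n = 1.645 · 3.7/√142 = 0.51

CI: (34.2 - 0.51, 34.2 + 0.51) = (33.69, 34.71)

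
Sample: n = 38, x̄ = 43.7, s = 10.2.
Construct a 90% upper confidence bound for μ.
μ ≤ 45.86

Upper bound (one-sided):
t* = 1.305 (one-sided for 90%)
Upper bound = x̄ + t* · s/√n = 43.7 + 1.305 · 10.2/√38 = 45.86

We are 90% confident that μ ≤ 45.86.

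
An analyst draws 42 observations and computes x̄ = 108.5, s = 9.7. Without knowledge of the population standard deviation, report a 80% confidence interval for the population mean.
(106.55, 110.45)

t-interval (σ unknown):
df = n - 1 = 41
t* = 1.303 for 80% confidence

Margin of error = t* · s/√n = 1.303 · 9.7/√42 = 1.95

CI: (106.55, 110.45)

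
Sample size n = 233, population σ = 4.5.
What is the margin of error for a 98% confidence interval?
Margin of error = 0.69

Margin of error = z* · σ/√n
= 2.326 · 4.5/√233
= 2.326 · 4.5/15.2643
= 0.69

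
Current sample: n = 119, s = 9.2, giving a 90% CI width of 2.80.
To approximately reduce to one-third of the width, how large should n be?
n ≈ 1071

CI width ∝ 1/√n
To reduce width by factor 3, need √n to grow by 3 → need 3² = 9 times as many samples.

Current: n = 119, width = 2.80
New: n = 1071, width ≈ 0.93

Width reduced by factor of 2.80/0.93 = 3.01.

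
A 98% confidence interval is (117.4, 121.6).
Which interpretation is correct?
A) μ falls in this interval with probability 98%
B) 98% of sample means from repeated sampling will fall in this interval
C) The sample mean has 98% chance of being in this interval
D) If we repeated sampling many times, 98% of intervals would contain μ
D

A) Wrong — μ is fixed; the randomness lives in the interval, not in μ.
B) Wrong — coverage applies to intervals containing μ, not to future x̄ values.
C) Wrong — x̄ is observed and sits in the interval by construction.
D) Correct — this is the frequentist long-run coverage interpretation.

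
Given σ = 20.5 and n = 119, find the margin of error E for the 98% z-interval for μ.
Margin of error = 4.37

Margin of error = z* · σ/√n
= 2.326 · 20.5/√119
= 2.326 · 20.5/10.9087
= 4.37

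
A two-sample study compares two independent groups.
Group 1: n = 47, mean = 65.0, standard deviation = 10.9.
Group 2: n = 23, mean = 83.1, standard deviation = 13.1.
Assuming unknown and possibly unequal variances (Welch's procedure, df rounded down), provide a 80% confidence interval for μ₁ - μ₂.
(-22.22, -13.98)

Difference: x̄₁ - x̄₂ = -18.10
SE = √(s₁²/n₁ + s₂²/n₂) = √(10.9²/47 + 13.1²/23) = 3.1606
df = 37.38 → 37 (Welch–Satterthwaite, rounded down)
t* = 1.305

CI: -18.10 ± 1.305 · 3.1606 = -18.10 ± 4.12 = (-22.22, -13.98)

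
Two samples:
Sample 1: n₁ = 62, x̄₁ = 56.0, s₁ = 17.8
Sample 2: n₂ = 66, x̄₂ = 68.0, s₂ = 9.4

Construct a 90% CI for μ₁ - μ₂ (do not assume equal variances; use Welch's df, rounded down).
(-16.22, -7.78)

Difference: x̄₁ - x̄₂ = -12.00
SE = √(s₁²/n₁ + s₂²/n₂) = √(17.8²/62 + 9.4²/66) = 2.5395
df = 91.27 → 91 (Welch–Satterthwaite, rounded down)
t* = 1.662

CI: -12.00 ± 1.662 · 2.5395 = -12.00 ± 4.22 = (-16.22, -7.78)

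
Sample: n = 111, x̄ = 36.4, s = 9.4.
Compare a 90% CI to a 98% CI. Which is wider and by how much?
98% CI is wider by 1.25

df = 110
90% CI: t* = 1.659, (34.92, 37.88), width = 2 · t* · s/√n = 2.96
98% CI: t* = 2.361, (34.29, 38.51), width = 2 · t* · s/√n = 4.21

The 98% CI is wider by 4.21 - 2.96 = 1.25.
Higher confidence requires a wider interval.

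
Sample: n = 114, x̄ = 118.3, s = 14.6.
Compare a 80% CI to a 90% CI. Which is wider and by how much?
90% CI is wider by 1.00

df = 113
80% CI: t* = 1.289, (116.54, 120.06), width = 2 · t* · s/√n = 3.53
90% CI: t* = 1.658, (116.03, 120.57), width = 2 · t* · s/√n = 4.53

The 90% CI is wider by 4.53 - 3.53 = 1.00.
Higher confidence requires a wider interval.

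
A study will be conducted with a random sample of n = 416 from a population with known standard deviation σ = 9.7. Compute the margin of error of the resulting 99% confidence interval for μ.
Margin of error = 1.23

Margin of error = z* · σ/√n
= 2.576 · 9.7/√416
= 2.576 · 9.7/20.3961
= 1.23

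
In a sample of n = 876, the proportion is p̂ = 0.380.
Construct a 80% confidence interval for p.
(0.359, 0.401)

Proportion CI:
SE = √(p̂(1-p̂)/n) = √(0.380 · 0.620 / 876) = 0.01640

z* = 1.282
Margin = z* · SE = 1.282 · 0.01640 = 0.0210

CI: 0.380 ± 0.0210 = (0.359, 0.401)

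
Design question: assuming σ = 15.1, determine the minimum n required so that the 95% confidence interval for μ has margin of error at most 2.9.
n ≥ 105

For margin E ≤ 2.9:
n ≥ (z* · σ / E)²
n ≥ (1.960 · 15.1 / 2.9)²
n ≥ 104.15

Minimum n = 105 (rounding up)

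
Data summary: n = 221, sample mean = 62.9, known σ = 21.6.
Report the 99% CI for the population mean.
(59.16, 66.64)

z-interval (σ known):
z* = 2.576 for 99% confidence

Margin of error = z* · σ/√n = 2.576 · 21.6/√221 = 3.74

CI: (62.9 - 3.74, 62.9 + 3.74) = (59.16, 66.64)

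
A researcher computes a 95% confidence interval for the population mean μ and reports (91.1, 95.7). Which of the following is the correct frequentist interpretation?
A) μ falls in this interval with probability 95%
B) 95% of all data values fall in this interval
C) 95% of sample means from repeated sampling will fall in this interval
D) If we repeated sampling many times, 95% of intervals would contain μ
D

A) Wrong — μ is fixed; the randomness lives in the interval, not in μ.
B) Wrong — a CI is about the parameter μ, not individual data values.
C) Wrong — coverage applies to intervals containing μ, not to future x̄ values.
D) Correct — this is the frequentist long-run coverage interpretation.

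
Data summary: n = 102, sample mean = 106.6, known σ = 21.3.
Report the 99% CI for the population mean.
(101.17, 112.03)

z-interval (σ known):
z* = 2.576 for 99% confidence

Margin of error = z* · σ/√n = 2.576 · 21.3/√102 = 5.43

CI: (106.6 - 5.43, 106.6 + 5.43) = (101.17, 112.03)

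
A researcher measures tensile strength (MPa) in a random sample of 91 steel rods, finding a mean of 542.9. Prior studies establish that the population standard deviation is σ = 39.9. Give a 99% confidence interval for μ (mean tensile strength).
(532.13, 553.67)

z-interval (σ known):
z* = 2.576 for 99% confidence

Margin of error = z* · σ/√n = 2.576 · 39.9/√91 = 10.77

CI: (542.9 - 10.77, 542.9 + 10.77) = (532.13, 553.67)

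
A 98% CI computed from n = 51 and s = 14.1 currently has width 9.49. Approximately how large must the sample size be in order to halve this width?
n ≈ 204

CI width ∝ 1/√n
To reduce width by factor 2, need √n to grow by 2 → need 2² = 4 times as many samples.

Current: n = 51, width = 9.49
New: n = 204, width ≈ 4.63

Width reduced by factor of 9.49/4.63 = 2.05.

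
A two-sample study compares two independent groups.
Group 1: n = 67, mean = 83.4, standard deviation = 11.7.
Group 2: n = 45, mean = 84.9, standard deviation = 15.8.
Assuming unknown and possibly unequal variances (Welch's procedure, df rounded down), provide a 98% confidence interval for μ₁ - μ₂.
(-8.05, 5.05)

Difference: x̄₁ - x̄₂ = -1.50
SE = √(s₁²/n₁ + s₂²/n₂) = √(11.7²/67 + 15.8²/45) = 2.7551
df = 75.55 → 75 (Welch–Satterthwaite, rounded down)
t* = 2.377

CI: -1.50 ± 2.377 · 2.7551 = -1.50 ± 6.55 = (-8.05, 5.05)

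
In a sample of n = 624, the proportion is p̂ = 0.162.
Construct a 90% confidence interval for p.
(0.138, 0.186)

Proportion CI:
SE = √(p̂(1-p̂)/n) = √(0.162 · 0.838 / 624) = 0.01475

z* = 1.645
Margin = z* · SE = 1.645 · 0.01475 = 0.0243

CI: 0.162 ± 0.0243 = (0.138, 0.186)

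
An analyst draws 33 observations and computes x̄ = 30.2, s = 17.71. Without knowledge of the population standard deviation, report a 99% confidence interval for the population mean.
(21.76, 38.64)

t-interval (σ unknown):
df = n - 1 = 32
t* = 2.738 for 99% confidence

Margin of error = t* · s/√n = 2.738 · 17.71/√33 = 8.44

CI: (21.76, 38.64)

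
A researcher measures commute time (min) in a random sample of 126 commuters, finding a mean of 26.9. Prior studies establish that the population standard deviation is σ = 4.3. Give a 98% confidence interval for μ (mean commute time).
(26.01, 27.79)

z-interval (σ known):
z* = 2.326 for 98% confidence

Margin of error = z* · σ/√n = 2.326 · 4.3/√126 = 0.89

CI: (26.9 - 0.89, 26.9 + 0.89) = (26.01, 27.79)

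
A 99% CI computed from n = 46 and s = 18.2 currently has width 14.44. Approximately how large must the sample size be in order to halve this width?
n ≈ 184

CI width ∝ 1/√n
To reduce width by factor 2, need √n to grow by 2 → need 2² = 4 times as many samples.

Current: n = 46, width = 14.44
New: n = 184, width ≈ 6.99

Width reduced by factor of 14.44/6.99 = 2.07.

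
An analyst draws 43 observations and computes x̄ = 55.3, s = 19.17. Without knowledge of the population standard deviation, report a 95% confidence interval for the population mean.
(49.40, 61.20)

t-interval (σ unknown):
df = n - 1 = 42
t* = 2.018 for 95% confidence

Margin of error = t* · s/√n = 2.018 · 19.17/√43 = 5.90

CI: (49.40, 61.20)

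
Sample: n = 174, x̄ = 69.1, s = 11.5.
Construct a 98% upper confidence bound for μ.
μ ≤ 70.90

Upper bound (one-sided):
t* = 2.069 (one-sided for 98%)
Upper bound = x̄ + t* · s/√n = 69.1 + 2.069 · 11.5/√174 = 70.90

We are 98% confident that μ ≤ 70.90.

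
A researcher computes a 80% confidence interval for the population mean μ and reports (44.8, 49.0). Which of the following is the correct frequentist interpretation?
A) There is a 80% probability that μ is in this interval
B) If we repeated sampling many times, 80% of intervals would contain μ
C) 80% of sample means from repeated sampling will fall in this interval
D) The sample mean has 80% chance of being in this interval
B

A) Wrong — μ is fixed; the randomness lives in the interval, not in μ.
B) Correct — this is the frequentist long-run coverage interpretation.
C) Wrong — coverage applies to intervals containing μ, not to future x̄ values.
D) Wrong — x̄ is observed and sits in the interval by construction.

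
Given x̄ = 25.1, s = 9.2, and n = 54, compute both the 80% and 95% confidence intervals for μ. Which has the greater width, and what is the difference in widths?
95% CI is wider by 1.77

df = 53
80% CI: t* = 1.298, (23.47, 26.73), width = 2 · t* · s/√n = 3.25
95% CI: t* = 2.006, (22.59, 27.61), width = 2 · t* · s/√n = 5.02

The 95% CI is wider by 5.02 - 3.25 = 1.77.
Higher confidence requires a wider interval.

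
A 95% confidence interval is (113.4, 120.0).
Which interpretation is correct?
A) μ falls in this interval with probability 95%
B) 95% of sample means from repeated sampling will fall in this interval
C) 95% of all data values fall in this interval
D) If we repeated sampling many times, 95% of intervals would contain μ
D

A) Wrong — μ is fixed; the randomness lives in the interval, not in μ.
B) Wrong — coverage applies to intervals containing μ, not to future x̄ values.
C) Wrong — a CI is about the parameter μ, not individual data values.
D) Correct — this is the frequentist long-run coverage interpretation.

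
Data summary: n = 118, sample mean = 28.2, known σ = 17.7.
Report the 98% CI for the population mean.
(24.41, 31.99)

z-interval (σ known):
z* = 2.326 for 98% confidence

Margin of error = z* · σ/√n = 2.326 · 17.7/√118 = 3.79

CI: (28.2 - 3.79, 28.2 + 3.79) = (24.41, 31.99)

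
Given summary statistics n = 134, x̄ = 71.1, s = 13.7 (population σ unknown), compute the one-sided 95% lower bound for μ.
μ ≥ 69.14

Lower bound (one-sided):
t* = 1.656 (one-sided for 95%)
Lower bound = x̄ - t* · s/√n = 71.1 - 1.656 · 13.7/√134 = 69.14

We are 95% confident that μ ≥ 69.14.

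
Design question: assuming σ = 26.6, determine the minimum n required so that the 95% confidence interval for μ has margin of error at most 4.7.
n ≥ 124

For margin E ≤ 4.7:
n ≥ (z* · σ / E)²
n ≥ (1.960 · 26.6 / 4.7)²
n ≥ 123.05

Minimum n = 124 (rounding up)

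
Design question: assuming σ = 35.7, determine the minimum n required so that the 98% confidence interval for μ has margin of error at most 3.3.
n ≥ 634

For margin E ≤ 3.3:
n ≥ (z* · σ / E)²
n ≥ (2.326 · 35.7 / 3.3)²
n ≥ 633.18

Minimum n = 634 (rounding up)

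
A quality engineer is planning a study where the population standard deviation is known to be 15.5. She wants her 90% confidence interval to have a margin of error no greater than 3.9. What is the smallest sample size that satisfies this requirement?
n ≥ 43

For margin E ≤ 3.9:
n ≥ (z* · σ / E)²
n ≥ (1.645 · 15.5 / 3.9)²
n ≥ 42.74

Minimum n = 43 (rounding up)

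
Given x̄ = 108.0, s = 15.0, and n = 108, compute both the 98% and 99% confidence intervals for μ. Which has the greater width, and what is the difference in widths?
99% CI is wider by 0.75

df = 107
98% CI: t* = 2.362, (104.59, 111.41), width = 2 · t* · s/√n = 6.82
99% CI: t* = 2.623, (104.21, 111.79), width = 2 · t* · s/√n = 7.57

The 99% CI is wider by 7.57 - 6.82 = 0.75.
Higher confidence requires a wider interval.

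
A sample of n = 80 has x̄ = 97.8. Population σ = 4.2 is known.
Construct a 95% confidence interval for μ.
(96.88, 98.72)

z-interval (σ known):
z* = 1.960 for 95% confidence

Margin of error = z* · σ/√n = 1.960 · 4.2/√80 = 0.92

CI: (97.8 - 0.92, 97.8 + 0.92) = (96.88, 98.72)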